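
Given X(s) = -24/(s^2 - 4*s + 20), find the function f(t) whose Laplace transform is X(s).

Rewrite the denominator: s^2 - 4*s + 20 = (s - 2)^2 + 16.
The form in (s - 2) signals a first-shifting-theorem factor e^(2t).
Since L{sin(4t)} = 4/(s^2 + 16), the inverse is e^(2*t)*sin(4*t), scaled by -6.

f(t) = -6*exp(2*t)*sin(4*t)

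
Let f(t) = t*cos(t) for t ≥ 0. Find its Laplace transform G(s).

G(s) = (s - 1)*(s + 1)/(s^2 + 1)^2

L{cos(t)} = s/(s^2 + 1).
Then apply L{t·g(t)} = -d/ds[H(s)] with H(s) = s/(s^2 + 1):
differentiating 1 time and applying the sign gives (s - 1)*(s + 1)/(s^2 + 1)^2.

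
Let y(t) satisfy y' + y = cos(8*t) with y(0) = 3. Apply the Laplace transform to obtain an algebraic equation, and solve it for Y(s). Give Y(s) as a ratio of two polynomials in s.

Y(s) = (3*s^2 + s + 192)/(s^3 + s^2 + 64*s + 64)

Laplace-transform each side.
With L{y'} = sY - y(0) = sY - 3: the LHS transforms to (s + 1)Y - (3).
The right side is L{cos(8*t)} = s/(s^2 + 64).
So (s + 1)Y = s/(s^2 + 64) + (3).
Solve for Y(s) and write it as one ratio of polynomials.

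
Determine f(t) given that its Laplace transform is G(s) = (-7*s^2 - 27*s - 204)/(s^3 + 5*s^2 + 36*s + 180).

Factor the denominator: s^3 + 5*s^2 + 36*s + 180 = (s + 5)*(s^2 + 36).
Partial fraction decomposition gives [-4/(s + 5)] + [-3*s/(s^2 + 36)] + [-12/(s^2 + 36)].
Invert each term: -4/(s + 5) ↔ -4e^(-5t); -3·s/(s^2 + 36) ↔ -3cos(6t); -2·6/(s^2 + 36) ↔ -2sin(6t).

f(t) = -2*sin(6*t) - 3*cos(6*t) - 4*exp(-5*t)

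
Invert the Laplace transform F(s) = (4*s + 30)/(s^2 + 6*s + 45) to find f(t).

Complete the square in the denominator: s^2 + 6*s + 45 = (s + 3)^2 + 6^2.
Split the numerator to match: 4*s + 30 = 4·(s + 3) + 3·6.
Invert each term: 4·(s + 3)/((s + 3)^2 + 36) ↔ 4e^(-3t)cos(6t); 3·6/((s + 3)^2 + 36) ↔ 3e^(-3t)sin(6t).

f(t) = 3*exp(-3*t)*sin(6*t) + 4*exp(-3*t)*cos(6*t)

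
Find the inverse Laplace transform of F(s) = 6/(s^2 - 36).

sinh(6*t)

Since L{sinh(6t)} = 6/(s^2 - 36), the inverse is sinh(6*t).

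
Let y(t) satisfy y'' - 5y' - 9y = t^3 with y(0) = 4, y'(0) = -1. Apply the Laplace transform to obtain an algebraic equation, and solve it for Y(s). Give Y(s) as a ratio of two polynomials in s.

Transform both sides with L{·}.
Using L{y''} = s^2 Y - s·y(0) - y'(0) and L{y'} = sY - y(0), with y(0) = 4, y'(0) = -1, the left side becomes (s^2 - 5*s - 9)Y - (4*s - 21).
The right side is L{t^3} = 6/s^4.
So (s^2 - 5*s - 9)Y = 6/s^4 + (4*s - 21).
Isolate Y and clear denominators.

Y(s) = (4*s^5 - 21*s^4 + 6)/(s^6 - 5*s^5 - 9*s^4)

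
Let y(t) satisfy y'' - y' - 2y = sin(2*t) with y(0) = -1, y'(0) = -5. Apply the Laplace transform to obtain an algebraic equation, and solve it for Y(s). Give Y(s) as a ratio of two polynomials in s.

Y(s) = (-s^3 - 4*s^2 - 4*s - 14)/(s^4 - s^3 + 2*s^2 - 4*s - 8)

Laplace-transform each side.
Using L{y''} = s^2 Y - s·y(0) - y'(0) and L{y'} = sY - y(0), with y(0) = -1, y'(0) = -5, the left side becomes (s^2 - s - 2)Y - (-s - 4).
The right side is L{sin(2*t)} = 2/(s^2 + 4).
So (s^2 - s - 2)Y = 2/(s^2 + 4) + (-s - 4).
Isolate Y and clear denominators.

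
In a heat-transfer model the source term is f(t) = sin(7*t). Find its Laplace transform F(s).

L{sin(7t)} = 7/(s^2 + 49).

F(s) = 7/(s^2 + 49)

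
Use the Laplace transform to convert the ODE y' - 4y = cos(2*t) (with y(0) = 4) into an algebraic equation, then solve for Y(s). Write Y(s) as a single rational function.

Apply the Laplace transform to the equation.
The derivative rules (L{y'} = sY - y(0) = sY - 4) turn the left side into (s - 4)Y - (4).
The right side is L{cos(2*t)} = s/(s^2 + 4).
So (s - 4)Y = s/(s^2 + 4) + (4).
Solve for Y(s) and write it as one ratio of polynomials.

Y(s) = (4*s^2 + s + 16)/(s^3 - 4*s^2 + 4*s - 16)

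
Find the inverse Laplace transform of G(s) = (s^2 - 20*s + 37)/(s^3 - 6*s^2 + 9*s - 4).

-6*t*exp(t) - 3*exp(4*t) + 4*exp(t)

Factor the denominator: s^3 - 6*s^2 + 9*s - 4 = (s - 4)*(s - 1)^2.
Partial fraction decomposition gives [4/(s - 1)] + [-6/(s - 1)^2] + [-3/(s - 4)].
Invert each term: 4/(s - 1) ↔ 4e^(t); -6/(s - 1)^2 ↔ -6t·e^(t); -3/(s - 4) ↔ -3e^(4t).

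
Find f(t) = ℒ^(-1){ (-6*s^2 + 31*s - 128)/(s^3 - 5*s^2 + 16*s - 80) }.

f(t) = -3*exp(5*t) + 4*sin(4*t) - 3*cos(4*t)

Factor the denominator: s^3 - 5*s^2 + 16*s - 80 = (s - 5)*(s^2 + 16).
Partial fraction decomposition gives [-3/(s - 5)] + [-3*s/(s^2 + 16)] + [16/(s^2 + 16)].
Invert each term: -3/(s - 5) ↔ -3e^(5t); -3·s/(s^2 + 16) ↔ -3cos(4t); 4·4/(s^2 + 16) ↔ 4sin(4t).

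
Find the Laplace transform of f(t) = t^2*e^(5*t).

L{e^(5t)} = 1/(s - 5).
Then apply L{t^2·g(t)} = (-1)^2 d^2/ds^2[H(s)] with H(s) = 1/(s - 5):
differentiating 2 times and applying the sign gives 2/(s - 5)^3.

2/(s - 5)^3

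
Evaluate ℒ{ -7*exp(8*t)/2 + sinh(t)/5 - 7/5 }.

1/(5*(s^2 - 1)) - 7/(2*(s - 8)) - 7/(5*s)

By linearity of the Laplace transform, transform each term separately.
L{-7/5} = (-7/5)/s; (1/5)·[L{sinh(t)} = 1/(s^2 - 1)]; (-7/2)·[L{e^(8t)} = 1/(s - 8)].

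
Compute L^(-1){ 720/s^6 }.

Since L{t^5} = 5!/s^6 = 120/s^6, the inverse is t^5, scaled by 6.

6*t^5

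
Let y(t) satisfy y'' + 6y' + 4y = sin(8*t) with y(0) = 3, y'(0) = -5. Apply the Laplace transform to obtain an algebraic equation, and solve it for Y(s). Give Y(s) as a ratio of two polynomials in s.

Take the Laplace transform of both sides.
The derivative rules (L{y''} = s^2 Y - s·y(0) - y'(0) and L{y'} = sY - y(0), with y(0) = 3, y'(0) = -5) turn the left side into (s^2 + 6*s + 4)Y - (3*s + 13).
The right side is L{sin(8*t)} = 8/(s^2 + 64).
So (s^2 + 6*s + 4)Y = 8/(s^2 + 64) + (3*s + 13).
Solve for Y(s) and write it as one ratio of polynomials.

Y(s) = (3*s^3 + 13*s^2 + 192*s + 840)/(s^4 + 6*s^3 + 68*s^2 + 384*s + 256)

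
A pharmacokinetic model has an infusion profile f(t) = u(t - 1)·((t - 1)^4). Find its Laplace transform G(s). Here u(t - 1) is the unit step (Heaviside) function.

G(s) = 24*exp(-s)/s^5

By the second shifting theorem, L{u(t - c)·g(t - c)} = e^(-cs)·H(s) with c = 1 and H(s) = L{g(t)}.
L{t^4} = 4!/s^5 = 24/s^5.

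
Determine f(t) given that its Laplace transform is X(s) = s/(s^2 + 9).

Since L{cos(3t)} = s/(s^2 + 9), the inverse is cos(3*t).

f(t) = cos(3*t)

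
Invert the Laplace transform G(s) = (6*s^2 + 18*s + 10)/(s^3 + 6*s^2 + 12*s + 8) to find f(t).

f(t) = -t^2*exp(-2*t) - 6*t*exp(-2*t) + 6*exp(-2*t)

Factor the denominator: s^3 + 6*s^2 + 12*s + 8 = (s + 2)^3.
Partial fraction decomposition gives [6/(s + 2)] + [-6/(s + 2)^2] + [-2/(s + 2)^3].
Invert each term: 6/(s + 2) ↔ 6e^(-2t); -6/(s + 2)^2 ↔ -6t·e^(-2t); -2/(s + 2)^3 ↔ (-1)t^2·e^(-2t).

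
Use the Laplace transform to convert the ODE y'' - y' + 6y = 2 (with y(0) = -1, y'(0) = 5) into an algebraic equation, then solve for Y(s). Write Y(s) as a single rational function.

Y(s) = (-s^2 + 6*s + 2)/(s^3 - s^2 + 6*s)

Laplace-transform each side.
Using L{y''} = s^2 Y - s·y(0) - y'(0) and L{y'} = sY - y(0), with y(0) = -1, y'(0) = 5, the left side becomes (s^2 - s + 6)Y - (-s + 6).
The right side is L{2} = 2/s.
So (s^2 - s + 6)Y = 2/s + (-s + 6).
Isolate Y and clear denominators.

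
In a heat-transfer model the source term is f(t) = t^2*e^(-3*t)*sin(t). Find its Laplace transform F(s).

F(s) = 2*(3*s^2 + 18*s + 26)/(s^2 + 6*s + 10)^3

L{sin(t)} = 1/(s^2 + 1).
Multiplying by e^(-3t) shifts s → s + 3, so L{e^(-3*t)*sin(t)} = 1/((s + 3)^2 + 1).
Then apply L{t^2·g(t)} = (-1)^2 d^2/ds^2[G(s)] with G(s) = 1/((s + 3)^2 + 1):
differentiating 2 times and applying the sign gives 2*(3*s^2 + 18*s + 26)/(s^2 + 6*s + 10)^3.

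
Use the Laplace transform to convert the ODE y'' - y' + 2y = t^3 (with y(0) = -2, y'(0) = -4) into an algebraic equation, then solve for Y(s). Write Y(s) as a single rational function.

Y(s) = (-2*s^5 - 2*s^4 + 6)/(s^6 - s^5 + 2*s^4)

Transform both sides with L{·}.
Using L{y''} = s^2 Y - s·y(0) - y'(0) and L{y'} = sY - y(0), with y(0) = -2, y'(0) = -4, the left side becomes (s^2 - s + 2)Y - (-2*s - 2).
The right side is L{t^3} = 6/s^4.
So (s^2 - s + 2)Y = 6/s^4 + (-2*s - 2).
Isolate Y and clear denominators.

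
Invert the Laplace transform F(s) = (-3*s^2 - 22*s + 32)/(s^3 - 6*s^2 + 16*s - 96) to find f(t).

f(t) = -4*exp(6*t) - 4*sin(4*t) + cos(4*t)

Factor the denominator: s^3 - 6*s^2 + 16*s - 96 = (s - 6)*(s^2 + 16).
Partial fraction decomposition gives [-4/(s - 6)] + [s/(s^2 + 16)] + [-16/(s^2 + 16)].
Invert each term: -4/(s - 6) ↔ -4e^(6t); 1·s/(s^2 + 16) ↔ cos(4t); -4·4/(s^2 + 16) ↔ -4sin(4t).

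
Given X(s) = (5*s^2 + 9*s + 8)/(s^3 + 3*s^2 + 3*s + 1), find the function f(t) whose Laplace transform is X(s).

Factor the denominator: s^3 + 3*s^2 + 3*s + 1 = (s + 1)^3.
Partial fraction decomposition gives [5/(s + 1)] + [-1/(s + 1)^2] + [4/(s + 1)^3].
Invert each term: 5/(s + 1) ↔ 5e^(-t); -1/(s + 1)^2 ↔ -t·e^(-t); 4/(s + 1)^3 ↔ (2)t^2·e^(-t).

f(t) = 2*t^2*exp(-t) - t*exp(-t) + 5*exp(-t)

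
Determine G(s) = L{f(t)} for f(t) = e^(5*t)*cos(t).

G(s) = (s - 5)/((s - 5)^2 + 1)

L{cos(t)} = s/(s^2 + 1).
By the first shifting theorem, multiplying by e^(5t) replaces s with s - 5.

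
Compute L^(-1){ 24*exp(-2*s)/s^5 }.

Heaviside(t - 2)*((t - 2)^4)

The factor e^(-2s) signals a time shift by c = 2 (second shifting theorem).
L{t^4} = 4!/s^5 = 24/s^5, so L^-1{24/s^5} = t^4.
Hence the inverse is u(t - 2) times that function evaluated at t - 2.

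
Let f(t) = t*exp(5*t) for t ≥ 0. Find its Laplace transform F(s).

L{e^(5t)} = 1/(s - 5).
Then apply L{t·g(t)} = -d/ds[G(s)] with G(s) = 1/(s - 5):
differentiating 1 time and applying the sign gives (s - 5)^(-2).

F(s) = (s - 5)^(-2)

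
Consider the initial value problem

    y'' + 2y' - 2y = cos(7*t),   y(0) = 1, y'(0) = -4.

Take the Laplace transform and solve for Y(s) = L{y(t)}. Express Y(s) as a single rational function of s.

Y(s) = (s^3 - 2*s^2 + 50*s - 98)/(s^4 + 2*s^3 + 47*s^2 + 98*s - 98)

Transform both sides with L{·}.
The derivative rules (L{y''} = s^2 Y - s·y(0) - y'(0) and L{y'} = sY - y(0), with y(0) = 1, y'(0) = -4) turn the left side into (s^2 + 2*s - 2)Y - (s - 2).
The right side is L{cos(7*t)} = s/(s^2 + 49).
So (s^2 + 2*s - 2)Y = s/(s^2 + 49) + (s - 2).
Solve for Y(s) and write it as one ratio of polynomials.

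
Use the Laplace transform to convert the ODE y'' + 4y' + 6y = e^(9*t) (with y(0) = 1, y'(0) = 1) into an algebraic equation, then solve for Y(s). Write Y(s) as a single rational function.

Transform both sides with L{·}.
With L{y''} = s^2 Y - s·y(0) - y'(0) and L{y'} = sY - y(0), with y(0) = 1, y'(0) = 1: the LHS transforms to (s^2 + 4*s + 6)Y - (s + 5).
The right side is L{e^(9*t)} = 1/(s - 9).
So (s^2 + 4*s + 6)Y = 1/(s - 9) + (s + 5).
Divide through and combine into a single rational function.

Y(s) = (s^2 - 4*s - 44)/(s^3 - 5*s^2 - 30*s - 54)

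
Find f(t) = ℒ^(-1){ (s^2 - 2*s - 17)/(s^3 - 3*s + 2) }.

Factor the denominator: s^3 - 3*s + 2 = (s - 1)^2*(s + 2).
Partial fraction decomposition gives [2/(s - 1)] + [-6/(s - 1)^2] + [-1/(s + 2)].
Invert each term: 2/(s - 1) ↔ 2e^(t); -6/(s - 1)^2 ↔ -6t·e^(t); -1/(s + 2) ↔ -e^(-2t).

f(t) = -6*t*exp(t) + 2*exp(t) - exp(-2*t)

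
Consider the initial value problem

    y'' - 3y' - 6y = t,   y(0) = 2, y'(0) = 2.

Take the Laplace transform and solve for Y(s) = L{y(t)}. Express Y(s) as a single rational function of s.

Laplace-transform each side.
With L{y''} = s^2 Y - s·y(0) - y'(0) and L{y'} = sY - y(0), with y(0) = 2, y'(0) = 2: the LHS transforms to (s^2 - 3*s - 6)Y - (2*s - 4).
The right side is L{t} = s^(-2).
So (s^2 - 3*s - 6)Y = s^(-2) + (2*s - 4).
Isolate Y and clear denominators.

Y(s) = (2*s^3 - 4*s^2 + 1)/(s^4 - 3*s^3 - 6*s^2)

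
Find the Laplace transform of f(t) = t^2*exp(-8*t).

2/(s + 8)^3

L{e^(-8t)} = 1/(s + 8).
Then apply L{t^2·g(t)} = (-1)^2 d^2/ds^2[G(s)] with G(s) = 1/(s + 8):
differentiating 2 times and applying the sign gives 2/(s + 8)^3.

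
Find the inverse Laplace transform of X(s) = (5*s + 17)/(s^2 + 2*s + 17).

Complete the square in the denominator: s^2 + 2*s + 17 = (s + 1)^2 + 4^2.
Split the numerator to match: 5*s + 17 = 5·(s + 1) + 3·4.
Invert each term: 5·(s + 1)/((s + 1)^2 + 16) ↔ 5e^(-t)cos(4t); 3·4/((s + 1)^2 + 16) ↔ 3e^(-t)sin(4t).

3*exp(-t)*sin(4*t) + 5*exp(-t)*cos(4*t)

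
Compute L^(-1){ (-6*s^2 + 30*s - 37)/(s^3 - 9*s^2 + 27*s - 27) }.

-t^2*exp(3*t)/2 - 6*t*exp(3*t) - 6*exp(3*t)

Factor the denominator: s^3 - 9*s^2 + 27*s - 27 = (s - 3)^3.
Partial fraction decomposition gives [-6/(s - 3)] + [-6/(s - 3)^2] + [-1/(s - 3)^3].
Invert each term: -6/(s - 3) ↔ -6e^(3t); -6/(s - 3)^2 ↔ -6t·e^(3t); -1/(s - 3)^3 ↔ (-1/2)t^2·e^(3t).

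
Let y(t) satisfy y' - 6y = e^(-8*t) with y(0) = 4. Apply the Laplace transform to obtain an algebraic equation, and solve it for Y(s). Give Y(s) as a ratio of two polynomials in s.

Y(s) = (4*s + 33)/(s^2 + 2*s - 48)

Take the Laplace transform of both sides.
The derivative rules (L{y'} = sY - y(0) = sY - 4) turn the left side into (s - 6)Y - (4).
The right side is L{e^(-8*t)} = 1/(s + 8).
So (s - 6)Y = 1/(s + 8) + (4).
Solve for Y(s) and write it as one ratio of polynomials.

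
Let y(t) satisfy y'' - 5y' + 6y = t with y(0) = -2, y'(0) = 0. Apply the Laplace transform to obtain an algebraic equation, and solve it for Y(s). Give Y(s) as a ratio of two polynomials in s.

Y(s) = (-2*s^3 + 10*s^2 + 1)/(s^4 - 5*s^3 + 6*s^2)

Apply the Laplace transform to the equation.
Using L{y''} = s^2 Y - s·y(0) - y'(0) and L{y'} = sY - y(0), with y(0) = -2, y'(0) = 0, the left side becomes (s^2 - 5*s + 6)Y - (-2*s + 10).
The right side is L{t} = s^(-2).
So (s^2 - 5*s + 6)Y = s^(-2) + (-2*s + 10).
Divide through and combine into a single rational function.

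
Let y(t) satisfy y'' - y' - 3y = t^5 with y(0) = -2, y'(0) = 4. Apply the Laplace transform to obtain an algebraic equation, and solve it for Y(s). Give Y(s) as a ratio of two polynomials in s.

Transform both sides with L{·}.
Using L{y''} = s^2 Y - s·y(0) - y'(0) and L{y'} = sY - y(0), with y(0) = -2, y'(0) = 4, the left side becomes (s^2 - s - 3)Y - (-2*s + 6).
The right side is L{t^5} = 120/s^6.
So (s^2 - s - 3)Y = 120/s^6 + (-2*s + 6).
Solve for Y(s) and write it as one ratio of polynomials.

Y(s) = (-2*s^7 + 6*s^6 + 120)/(s^8 - s^7 - 3*s^6)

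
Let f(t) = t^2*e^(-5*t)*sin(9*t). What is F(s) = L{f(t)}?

L{sin(9t)} = 9/(s^2 + 81).
Multiplying by e^(-5t) shifts s → s + 5, so L{e^(-5*t)*sin(9*t)} = 9/((s + 5)^2 + 81).
Then apply L{t^2·g(t)} = (-1)^2 d^2/ds^2[G(s)] with G(s) = 9/((s + 5)^2 + 81):
differentiating 2 times and applying the sign gives 54*(s^2 + 10*s - 2)/(s^2 + 10*s + 106)^3.

F(s) = 54*(s^2 + 10*s - 2)/(s^2 + 10*s + 106)^3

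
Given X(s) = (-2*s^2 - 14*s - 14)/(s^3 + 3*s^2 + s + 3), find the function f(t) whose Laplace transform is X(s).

f(t) = -5*sin(t) - 3*cos(t) + exp(-3*t)

Factor the denominator: s^3 + 3*s^2 + s + 3 = (s + 3)*(s^2 + 1).
Partial fraction decomposition gives [1/(s + 3)] + [-3*s/(s^2 + 1)] + [-5/(s^2 + 1)].
Invert each term: 1/(s + 3) ↔ e^(-3t); -3·s/(s^2 + 1) ↔ -3cos(t); -5·1/(s^2 + 1) ↔ -5sin(t).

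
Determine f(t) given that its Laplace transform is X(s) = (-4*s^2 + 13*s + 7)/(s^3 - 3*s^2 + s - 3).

Factor the denominator: s^3 - 3*s^2 + s - 3 = (s - 3)*(s^2 + 1).
Partial fraction decomposition gives [1/(s - 3)] + [-5*s/(s^2 + 1)] + [-2/(s^2 + 1)].
Invert each term: 1/(s - 3) ↔ e^(3t); -5·s/(s^2 + 1) ↔ -5cos(t); -2·1/(s^2 + 1) ↔ -2sin(t).

f(t) = exp(3*t) - 2*sin(t) - 5*cos(t)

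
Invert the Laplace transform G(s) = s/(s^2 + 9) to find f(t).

f(t) = cos(3*t)

Since L{cos(3t)} = s/(s^2 + 9), the inverse is cos(3*t).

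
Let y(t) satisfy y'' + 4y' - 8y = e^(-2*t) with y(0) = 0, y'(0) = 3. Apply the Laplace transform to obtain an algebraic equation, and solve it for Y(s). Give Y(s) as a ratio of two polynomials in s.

Y(s) = (3*s + 7)/(s^3 + 6*s^2 - 16)

Transform both sides with L{·}.
Using L{y''} = s^2 Y - s·y(0) - y'(0) and L{y'} = sY - y(0), with y(0) = 0, y'(0) = 3, the left side becomes (s^2 + 4*s - 8)Y - (3).
The right side is L{e^(-2*t)} = 1/(s + 2).
So (s^2 + 4*s - 8)Y = 1/(s + 2) + (3).
Divide through and combine into a single rational function.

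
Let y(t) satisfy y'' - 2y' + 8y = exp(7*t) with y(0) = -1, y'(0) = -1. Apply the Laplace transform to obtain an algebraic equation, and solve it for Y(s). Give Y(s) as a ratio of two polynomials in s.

Y(s) = (-s^2 + 8*s - 6)/(s^3 - 9*s^2 + 22*s - 56)

Laplace-transform each side.
Using L{y''} = s^2 Y - s·y(0) - y'(0) and L{y'} = sY - y(0), with y(0) = -1, y'(0) = -1, the left side becomes (s^2 - 2*s + 8)Y - (-s + 1).
The right side is L{exp(7*t)} = 1/(s - 7).
So (s^2 - 2*s + 8)Y = 1/(s - 7) + (-s + 1).
Divide through and combine into a single rational function.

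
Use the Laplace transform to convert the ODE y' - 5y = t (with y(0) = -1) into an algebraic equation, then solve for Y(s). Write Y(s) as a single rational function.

Y(s) = (-s^2 + 1)/(s^3 - 5*s^2)

Apply the Laplace transform to the equation.
Using L{y'} = sY - y(0) = sY - (-1), the left side becomes (s - 5)Y - (-1).
The right side is L{t} = s^(-2).
So (s - 5)Y = s^(-2) + (-1).
Divide through and combine into a single rational function.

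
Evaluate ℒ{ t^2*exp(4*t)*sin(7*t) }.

L{sin(7t)} = 7/(s^2 + 49).
Multiplying by e^(4t) shifts s → s - 4, so L{exp(4*t)*sin(7*t)} = 7/((s - 4)^2 + 49).
Then apply L{t^2·g(t)} = (-1)^2 d^2/ds^2[G(s)] with G(s) = 7/((s - 4)^2 + 49):
differentiating 2 times and applying the sign gives 14*(3*s^2 - 24*s - 1)/(s^2 - 8*s + 65)^3.

14*(3*s^2 - 24*s - 1)/(s^2 - 8*s + 65)^3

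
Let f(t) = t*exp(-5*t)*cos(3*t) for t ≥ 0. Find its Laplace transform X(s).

L{cos(3t)} = s/(s^2 + 9).
Multiplying by e^(-5t) shifts s → s + 5, so L{exp(-5*t)*cos(3*t)} = (s + 5)/((s + 5)^2 + 9).
Then apply L{t·g(t)} = -d/ds[G(s)] with G(s) = (s + 5)/((s + 5)^2 + 9):
differentiating 1 time and applying the sign gives (s + 2)*(s + 8)/(s^2 + 10*s + 34)^2.

X(s) = (s + 2)*(s + 8)/(s^2 + 10*s + 34)^2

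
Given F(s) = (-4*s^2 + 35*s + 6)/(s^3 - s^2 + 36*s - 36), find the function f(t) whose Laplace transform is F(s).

Factor the denominator: s^3 - s^2 + 36*s - 36 = (s - 1)*(s^2 + 36).
Partial fraction decomposition gives [1/(s - 1)] + [-5*s/(s^2 + 36)] + [30/(s^2 + 36)].
Invert each term: 1/(s - 1) ↔ e^(t); -5·s/(s^2 + 36) ↔ -5cos(6t); 5·6/(s^2 + 36) ↔ 5sin(6t).

f(t) = exp(t) + 5*sin(6*t) - 5*cos(6*t)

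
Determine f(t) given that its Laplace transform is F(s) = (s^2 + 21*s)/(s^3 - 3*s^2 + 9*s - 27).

f(t) = 4*exp(3*t) + 4*sin(3*t) - 3*cos(3*t)

Factor the denominator: s^3 - 3*s^2 + 9*s - 27 = (s - 3)*(s^2 + 9).
Partial fraction decomposition gives [4/(s - 3)] + [-3*s/(s^2 + 9)] + [12/(s^2 + 9)].
Invert each term: 4/(s - 3) ↔ 4e^(3t); -3·s/(s^2 + 9) ↔ -3cos(3t); 4·3/(s^2 + 9) ↔ 4sin(3t).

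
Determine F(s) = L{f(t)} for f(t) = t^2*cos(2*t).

L{cos(2t)} = s/(s^2 + 4).
Then apply L{t^2·g(t)} = (-1)^2 d^2/ds^2[G(s)] with G(s) = s/(s^2 + 4):
differentiating 2 times and applying the sign gives 2*s*(s^2 - 12)/(s^2 + 4)^3.

F(s) = 2*s*(s^2 - 12)/(s^2 + 4)^3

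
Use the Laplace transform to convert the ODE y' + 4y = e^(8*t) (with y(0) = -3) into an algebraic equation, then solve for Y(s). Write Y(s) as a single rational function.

Y(s) = (-3*s + 25)/(s^2 - 4*s - 32)

Apply the Laplace transform to the equation.
With L{y'} = sY - y(0) = sY - (-3): the LHS transforms to (s + 4)Y - (-3).
The right side is L{e^(8*t)} = 1/(s - 8).
So (s + 4)Y = 1/(s - 8) + (-3).
Isolate Y and clear denominators.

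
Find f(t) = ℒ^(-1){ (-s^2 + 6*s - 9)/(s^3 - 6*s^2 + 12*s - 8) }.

Factor the denominator: s^3 - 6*s^2 + 12*s - 8 = (s - 2)^3.
Partial fraction decomposition gives [-1/(s - 2)] + [2/(s - 2)^2] + [-1/(s - 2)^3].
Invert each term: -1/(s - 2) ↔ -e^(2t); 2/(s - 2)^2 ↔ 2t·e^(2t); -1/(s - 2)^3 ↔ (-1/2)t^2·e^(2t).

f(t) = -t^2*exp(2*t)/2 + 2*t*exp(2*t) - exp(2*t)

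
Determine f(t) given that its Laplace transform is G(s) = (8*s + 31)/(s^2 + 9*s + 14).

f(t) = 3*exp(-2*t) + 5*exp(-7*t)

Factor the denominator: s^2 + 9*s + 14 = (s + 2)*(s + 7).
Partial fraction decomposition gives [5/(s + 7)] + [3/(s + 2)].
Invert each term: 5/(s + 7) ↔ 5e^(-7t); 3/(s + 2) ↔ 3e^(-2t).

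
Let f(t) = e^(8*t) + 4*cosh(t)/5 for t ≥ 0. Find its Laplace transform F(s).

F(s) = 4*s/(5*(s^2 - 1)) + 1/(s - 8)

By linearity of the Laplace transform, transform each term separately.
L{e^(8t)} = 1/(s - 8); (4/5)·[L{cosh(t)} = s/(s^2 - 1)].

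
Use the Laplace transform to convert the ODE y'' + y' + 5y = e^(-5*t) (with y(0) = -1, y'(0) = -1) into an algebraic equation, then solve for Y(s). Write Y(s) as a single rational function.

Y(s) = (-s^2 - 7*s - 9)/(s^3 + 6*s^2 + 10*s + 25)

Laplace-transform each side.
Using L{y''} = s^2 Y - s·y(0) - y'(0) and L{y'} = sY - y(0), with y(0) = -1, y'(0) = -1, the left side becomes (s^2 + s + 5)Y - (-s - 2).
The right side is L{e^(-5*t)} = 1/(s + 5).
So (s^2 + s + 5)Y = 1/(s + 5) + (-s - 2).
Divide through and combine into a single rational function.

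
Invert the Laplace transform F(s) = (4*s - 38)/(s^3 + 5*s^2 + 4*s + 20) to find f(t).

f(t) = -3*sin(2*t) + 2*cos(2*t) - 2*exp(-5*t)

Factor the denominator: s^3 + 5*s^2 + 4*s + 20 = (s + 5)*(s^2 + 4).
Partial fraction decomposition gives [-2/(s + 5)] + [2*s/(s^2 + 4)] + [-6/(s^2 + 4)].
Invert each term: -2/(s + 5) ↔ -2e^(-5t); 2·s/(s^2 + 4) ↔ 2cos(2t); -3·2/(s^2 + 4) ↔ -3sin(2t).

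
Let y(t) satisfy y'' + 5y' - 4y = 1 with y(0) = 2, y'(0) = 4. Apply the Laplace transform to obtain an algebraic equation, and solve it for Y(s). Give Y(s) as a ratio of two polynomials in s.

Laplace-transform each side.
Using L{y''} = s^2 Y - s·y(0) - y'(0) and L{y'} = sY - y(0), with y(0) = 2, y'(0) = 4, the left side becomes (s^2 + 5*s - 4)Y - (2*s + 14).
The right side is L{1} = 1/s.
So (s^2 + 5*s - 4)Y = 1/s + (2*s + 14).
Divide through and combine into a single rational function.

Y(s) = (2*s^2 + 14*s + 1)/(s^3 + 5*s^2 - 4*s)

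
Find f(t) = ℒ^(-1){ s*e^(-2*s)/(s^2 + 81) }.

f(t) = Heaviside(t - 2)*(cos(9*t - 18))

The factor e^(-2s) signals a time shift by c = 2 (second shifting theorem).
L{cos(9t)} = s/(s^2 + 81), so L^-1{s/(s^2 + 81)} = cos(9*t).
Hence the inverse is u(t - 2) times that function evaluated at t - 2.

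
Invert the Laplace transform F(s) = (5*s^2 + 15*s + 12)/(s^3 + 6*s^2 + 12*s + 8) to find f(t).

f(t) = t^2*exp(-2*t) - 5*t*exp(-2*t) + 5*exp(-2*t)

Factor the denominator: s^3 + 6*s^2 + 12*s + 8 = (s + 2)^3.
Partial fraction decomposition gives [5/(s + 2)] + [-5/(s + 2)^2] + [2/(s + 2)^3].
Invert each term: 5/(s + 2) ↔ 5e^(-2t); -5/(s + 2)^2 ↔ -5t·e^(-2t); 2/(s + 2)^3 ↔ (1)t^2·e^(-2t).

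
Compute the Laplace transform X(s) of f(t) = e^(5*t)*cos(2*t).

X(s) = (s - 5)/((s - 5)^2 + 4)

L{cos(2t)} = s/(s^2 + 4).
By the first shifting theorem, multiplying by e^(5t) replaces s with s - 5.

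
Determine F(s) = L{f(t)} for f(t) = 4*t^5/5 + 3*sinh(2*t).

Apply the Laplace transform termwise.
(4/5)·[L{t^5} = 5!/s^6 = 120/s^6]; (3)·[L{sinh(2t)} = 2/(s^2 - 4)].

F(s) = 6/(s^2 - 4) + 96/s^6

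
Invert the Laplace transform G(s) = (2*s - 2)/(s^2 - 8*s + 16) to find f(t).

Factor the denominator: s^2 - 8*s + 16 = (s - 4)^2.
Partial fraction decomposition gives [2/(s - 4)] + [6/(s - 4)^2].
Invert each term: 2/(s - 4) ↔ 2e^(4t); 6/(s - 4)^2 ↔ 6t·e^(4t).

f(t) = 6*t*exp(4*t) + 2*exp(4*t)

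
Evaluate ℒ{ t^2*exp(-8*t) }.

L{e^(-8t)} = 1/(s + 8).
Then apply L{t^2·g(t)} = (-1)^2 d^2/ds^2[G(s)] with G(s) = 1/(s + 8):
differentiating 2 times and applying the sign gives 2/(s + 8)^3.

2/(s + 8)^3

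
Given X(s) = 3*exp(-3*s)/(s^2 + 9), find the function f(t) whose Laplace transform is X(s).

f(t) = Heaviside(t - 3)*(sin(3*t - 9))

The factor e^(-3s) signals a time shift by c = 3 (second shifting theorem).
L{sin(3t)} = 3/(s^2 + 9), so L^-1{3/(s^2 + 9)} = sin(3*t).
Hence the inverse is u(t - 3) times that function evaluated at t - 3.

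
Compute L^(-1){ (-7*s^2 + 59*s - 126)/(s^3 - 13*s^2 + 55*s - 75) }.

-3*t*exp(5*t) - 4*exp(5*t) - 3*exp(3*t)

Factor the denominator: s^3 - 13*s^2 + 55*s - 75 = (s - 5)^2*(s - 3).
Partial fraction decomposition gives [-4/(s - 5)] + [-3/(s - 5)^2] + [-3/(s - 3)].
Invert each term: -4/(s - 5) ↔ -4e^(5t); -3/(s - 5)^2 ↔ -3t·e^(5t); -3/(s - 3) ↔ -3e^(3t).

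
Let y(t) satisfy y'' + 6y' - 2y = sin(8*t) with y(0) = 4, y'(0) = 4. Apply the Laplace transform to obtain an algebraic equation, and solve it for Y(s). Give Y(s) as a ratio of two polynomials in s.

Y(s) = (4*s^3 + 28*s^2 + 256*s + 1800)/(s^4 + 6*s^3 + 62*s^2 + 384*s - 128)

Transform both sides with L{·}.
With L{y''} = s^2 Y - s·y(0) - y'(0) and L{y'} = sY - y(0), with y(0) = 4, y'(0) = 4: the LHS transforms to (s^2 + 6*s - 2)Y - (4*s + 28).
The right side is L{sin(8*t)} = 8/(s^2 + 64).
So (s^2 + 6*s - 2)Y = 8/(s^2 + 64) + (4*s + 28).
Divide through and combine into a single rational function.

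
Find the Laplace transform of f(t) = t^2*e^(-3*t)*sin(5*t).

10*(3*s^2 + 18*s + 2)/(s^2 + 6*s + 34)^3

L{sin(5t)} = 5/(s^2 + 25).
Multiplying by e^(-3t) shifts s → s + 3, so L{e^(-3*t)*sin(5*t)} = 5/((s + 3)^2 + 25).
Then apply L{t^2·g(t)} = (-1)^2 d^2/ds^2[G(s)] with G(s) = 5/((s + 3)^2 + 25):
differentiating 2 times and applying the sign gives 10*(3*s^2 + 18*s + 2)/(s^2 + 6*s + 34)^3.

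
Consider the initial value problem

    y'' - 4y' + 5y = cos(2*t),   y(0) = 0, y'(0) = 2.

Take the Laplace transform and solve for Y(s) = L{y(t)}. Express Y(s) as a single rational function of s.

Y(s) = (2*s^2 + s + 8)/(s^4 - 4*s^3 + 9*s^2 - 16*s + 20)

Transform both sides with L{·}.
Using L{y''} = s^2 Y - s·y(0) - y'(0) and L{y'} = sY - y(0), with y(0) = 0, y'(0) = 2, the left side becomes (s^2 - 4*s + 5)Y - (2).
The right side is L{cos(2*t)} = s/(s^2 + 4).
So (s^2 - 4*s + 5)Y = s/(s^2 + 4) + (2).
Solve for Y(s) and write it as one ratio of polynomials.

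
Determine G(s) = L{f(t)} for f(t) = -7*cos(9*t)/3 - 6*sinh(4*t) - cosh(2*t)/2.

G(s) = -7*s/(3*(s^2 + 81)) - s/(2*(s^2 - 4)) - 24/(s^2 - 16)

Apply the Laplace transform termwise.
(-7/3)·[L{cos(9t)} = s/(s^2 + 81)]; (-6)·[L{sinh(4t)} = 4/(s^2 - 16)]; (-1/2)·[L{cosh(2t)} = s/(s^2 - 4)].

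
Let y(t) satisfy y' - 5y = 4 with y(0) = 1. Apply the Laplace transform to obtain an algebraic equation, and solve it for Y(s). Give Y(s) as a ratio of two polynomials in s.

Y(s) = (s + 4)/(s^2 - 5*s)

Apply the Laplace transform to the equation.
With L{y'} = sY - y(0) = sY - 1: the LHS transforms to (s - 5)Y - (1).
The right side is L{4} = 4/s.
So (s - 5)Y = 4/s + (1).
Solve for Y(s) and write it as one ratio of polynomials.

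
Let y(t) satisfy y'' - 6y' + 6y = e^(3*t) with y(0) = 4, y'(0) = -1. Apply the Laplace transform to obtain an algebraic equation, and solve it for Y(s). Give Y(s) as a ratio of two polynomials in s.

Y(s) = (4*s^2 - 37*s + 76)/(s^3 - 9*s^2 + 24*s - 18)

Transform both sides with L{·}.
The derivative rules (L{y''} = s^2 Y - s·y(0) - y'(0) and L{y'} = sY - y(0), with y(0) = 4, y'(0) = -1) turn the left side into (s^2 - 6*s + 6)Y - (4*s - 25).
The right side is L{e^(3*t)} = 1/(s - 3).
So (s^2 - 6*s + 6)Y = 1/(s - 3) + (4*s - 25).
Divide through and combine into a single rational function.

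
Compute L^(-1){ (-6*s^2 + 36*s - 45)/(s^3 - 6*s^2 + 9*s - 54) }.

-exp(6*t) + 2*sin(3*t) - 5*cos(3*t)

Factor the denominator: s^3 - 6*s^2 + 9*s - 54 = (s - 6)*(s^2 + 9).
Partial fraction decomposition gives [-1/(s - 6)] + [-5*s/(s^2 + 9)] + [6/(s^2 + 9)].
Invert each term: -1/(s - 6) ↔ -e^(6t); -5·s/(s^2 + 9) ↔ -5cos(3t); 2·3/(s^2 + 9) ↔ 2sin(3t).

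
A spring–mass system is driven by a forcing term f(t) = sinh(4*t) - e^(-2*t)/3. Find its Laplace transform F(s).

F(s) = 4/(s^2 - 16) - 1/(3*(s + 2))

By linearity of the Laplace transform, transform each term separately.
(-1/3)·[L{e^(-2t)} = 1/(s + 2)]; L{sinh(4t)} = 4/(s^2 - 16).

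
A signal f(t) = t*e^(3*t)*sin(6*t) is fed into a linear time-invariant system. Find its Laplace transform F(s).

F(s) = 12*(s - 3)/(s^2 - 6*s + 45)^2

L{sin(6t)} = 6/(s^2 + 36).
Multiplying by e^(3t) shifts s → s - 3, so L{e^(3*t)*sin(6*t)} = 6/((s - 3)^2 + 36).
Then apply L{t·g(t)} = -d/ds[G(s)] with G(s) = 6/((s - 3)^2 + 36):
differentiating 1 time and applying the sign gives 12*(s - 3)/(s^2 - 6*s + 45)^2.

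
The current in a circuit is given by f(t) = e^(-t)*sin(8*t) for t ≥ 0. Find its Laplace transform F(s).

L{sin(8t)} = 8/(s^2 + 64).
By the first shifting theorem, multiplying by e^(-t) replaces s with s + 1.

F(s) = 8/((s + 1)^2 + 64)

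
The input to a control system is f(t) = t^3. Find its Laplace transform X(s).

L{t^3} = 3!/s^4 = 6/s^4.

X(s) = 6/s^4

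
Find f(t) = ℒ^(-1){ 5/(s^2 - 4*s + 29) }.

f(t) = exp(2*t)*sin(5*t)

Rewrite the denominator: s^2 - 4*s + 29 = (s - 2)^2 + 25.
The form in (s - 2) signals a first-shifting-theorem factor e^(2t).
Since L{sin(5t)} = 5/(s^2 + 25), the inverse is exp(2*t)*sin(5*t).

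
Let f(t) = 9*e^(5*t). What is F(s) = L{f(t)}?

F(s) = 9/(s - 5)

L{9} = 9/s.
By the first shifting theorem, multiplying by e^(5t) replaces s with s - 5.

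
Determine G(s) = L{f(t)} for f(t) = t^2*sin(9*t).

G(s) = 54*(s^2 - 27)/(s^2 + 81)^3

L{sin(9t)} = 9/(s^2 + 81).
Then apply L{t^2·g(t)} = (-1)^2 d^2/ds^2[H(s)] with H(s) = 9/(s^2 + 81):
differentiating 2 times and applying the sign gives 54*(s^2 - 27)/(s^2 + 81)^3.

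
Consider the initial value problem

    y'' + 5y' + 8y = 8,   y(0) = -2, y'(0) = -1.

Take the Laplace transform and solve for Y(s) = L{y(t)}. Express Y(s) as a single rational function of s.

Y(s) = (-2*s^2 - 11*s + 8)/(s^3 + 5*s^2 + 8*s)

Transform both sides with L{·}.
With L{y''} = s^2 Y - s·y(0) - y'(0) and L{y'} = sY - y(0), with y(0) = -2, y'(0) = -1: the LHS transforms to (s^2 + 5*s + 8)Y - (-2*s - 11).
The right side is L{8} = 8/s.
So (s^2 + 5*s + 8)Y = 8/s + (-2*s - 11).
Isolate Y and clear denominators.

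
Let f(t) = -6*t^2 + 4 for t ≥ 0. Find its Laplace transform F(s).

F(s) = 4/s - 12/s^3

By linearity of the Laplace transform, transform each term separately.
L{4} = 4/s; (-6)·[L{t^2} = 2!/s^3 = 2/s^3].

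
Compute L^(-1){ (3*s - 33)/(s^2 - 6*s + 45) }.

-4*exp(3*t)*sin(6*t) + 3*exp(3*t)*cos(6*t)

Complete the square in the denominator: s^2 - 6*s + 45 = (s - 3)^2 + 6^2.
Split the numerator to match: 3*s - 33 = 3·(s - 3) - 4·6.
Invert each term: 3·(s - 3)/((s - 3)^2 + 36) ↔ 3e^(3t)cos(6t); -4·6/((s - 3)^2 + 36) ↔ -4e^(3t)sin(6t).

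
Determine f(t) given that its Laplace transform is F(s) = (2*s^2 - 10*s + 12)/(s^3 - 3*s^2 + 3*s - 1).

Factor the denominator: s^3 - 3*s^2 + 3*s - 1 = (s - 1)^3.
Partial fraction decomposition gives [2/(s - 1)] + [-6/(s - 1)^2] + [4/(s - 1)^3].
Invert each term: 2/(s - 1) ↔ 2e^(t); -6/(s - 1)^2 ↔ -6t·e^(t); 4/(s - 1)^3 ↔ (2)t^2·e^(t).

f(t) = 2*t^2*exp(t) - 6*t*exp(t) + 2*exp(t)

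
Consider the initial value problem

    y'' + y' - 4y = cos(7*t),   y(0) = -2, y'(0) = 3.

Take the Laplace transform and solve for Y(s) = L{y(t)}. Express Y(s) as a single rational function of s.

Transform both sides with L{·}.
Using L{y''} = s^2 Y - s·y(0) - y'(0) and L{y'} = sY - y(0), with y(0) = -2, y'(0) = 3, the left side becomes (s^2 + s - 4)Y - (-2*s + 1).
The right side is L{cos(7*t)} = s/(s^2 + 49).
So (s^2 + s - 4)Y = s/(s^2 + 49) + (-2*s + 1).
Divide through and combine into a single rational function.

Y(s) = (-2*s^3 + s^2 - 97*s + 49)/(s^4 + s^3 + 45*s^2 + 49*s - 196)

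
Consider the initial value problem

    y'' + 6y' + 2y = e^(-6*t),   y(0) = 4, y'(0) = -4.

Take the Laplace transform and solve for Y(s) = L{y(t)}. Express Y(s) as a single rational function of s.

Y(s) = (4*s^2 + 44*s + 121)/(s^3 + 12*s^2 + 38*s + 12)

Transform both sides with L{·}.
Using L{y''} = s^2 Y - s·y(0) - y'(0) and L{y'} = sY - y(0), with y(0) = 4, y'(0) = -4, the left side becomes (s^2 + 6*s + 2)Y - (4*s + 20).
The right side is L{e^(-6*t)} = 1/(s + 6).
So (s^2 + 6*s + 2)Y = 1/(s + 6) + (4*s + 20).
Divide through and combine into a single rational function.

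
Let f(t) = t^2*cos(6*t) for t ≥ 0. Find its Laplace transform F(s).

L{cos(6t)} = s/(s^2 + 36).
Then apply L{t^2·g(t)} = (-1)^2 d^2/ds^2[G(s)] with G(s) = s/(s^2 + 36):
differentiating 2 times and applying the sign gives 2*s*(s^2 - 108)/(s^2 + 36)^3.

F(s) = 2*s*(s^2 - 108)/(s^2 + 36)^3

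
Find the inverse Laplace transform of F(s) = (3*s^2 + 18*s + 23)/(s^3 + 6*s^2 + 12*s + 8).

Factor the denominator: s^3 + 6*s^2 + 12*s + 8 = (s + 2)^3.
Partial fraction decomposition gives [3/(s + 2)] + [6/(s + 2)^2] + [-1/(s + 2)^3].
Invert each term: 3/(s + 2) ↔ 3e^(-2t); 6/(s + 2)^2 ↔ 6t·e^(-2t); -1/(s + 2)^3 ↔ (-1/2)t^2·e^(-2t).

-t^2*exp(-2*t)/2 + 6*t*exp(-2*t) + 3*exp(-2*t)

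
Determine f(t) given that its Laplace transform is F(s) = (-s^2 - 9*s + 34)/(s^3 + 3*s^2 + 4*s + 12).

Factor the denominator: s^3 + 3*s^2 + 4*s + 12 = (s + 3)*(s^2 + 4).
Partial fraction decomposition gives [4/(s + 3)] + [-5*s/(s^2 + 4)] + [6/(s^2 + 4)].
Invert each term: 4/(s + 3) ↔ 4e^(-3t); -5·s/(s^2 + 4) ↔ -5cos(2t); 3·2/(s^2 + 4) ↔ 3sin(2t).

f(t) = 3*sin(2*t) - 5*cos(2*t) + 4*exp(-3*t)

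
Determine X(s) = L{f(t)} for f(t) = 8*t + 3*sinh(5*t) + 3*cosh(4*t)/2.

The transform is linear, so treat each term independently.
(3)·[L{sinh(5t)} = 5/(s^2 - 25)]; (3/2)·[L{cosh(4t)} = s/(s^2 - 16)]; (8)·[L{t} = 1!/s^2 = 1/s^2].

X(s) = 3*s/(2*(s^2 - 16)) + 15/(s^2 - 25) + 8/s^2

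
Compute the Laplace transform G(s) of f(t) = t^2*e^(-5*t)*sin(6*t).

G(s) = 36*(s^2 + 10*s + 13)/(s^2 + 10*s + 61)^3

L{sin(6t)} = 6/(s^2 + 36).
Multiplying by e^(-5t) shifts s → s + 5, so L{e^(-5*t)*sin(6*t)} = 6/((s + 5)^2 + 36).
Then apply L{t^2·g(t)} = (-1)^2 d^2/ds^2[H(s)] with H(s) = 6/((s + 5)^2 + 36):
differentiating 2 times and applying the sign gives 36*(s^2 + 10*s + 13)/(s^2 + 10*s + 61)^3.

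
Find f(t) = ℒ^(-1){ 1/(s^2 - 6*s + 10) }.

Rewrite the denominator: s^2 - 6*s + 10 = (s - 3)^2 + 1.
The form in (s - 3) signals a first-shifting-theorem factor e^(3t).
Since L{sin(t)} = 1/(s^2 + 1), the inverse is e^(3*t)*sin(t).

f(t) = exp(3*t)*sin(t)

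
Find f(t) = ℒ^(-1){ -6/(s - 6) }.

Since L{e^(6t)} = 1/(s - 6), the inverse is e^(6*t), scaled by -6.

f(t) = -6*exp(6*t)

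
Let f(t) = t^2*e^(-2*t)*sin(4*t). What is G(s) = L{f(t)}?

G(s) = 8*(3*s^2 + 12*s - 4)/(s^2 + 4*s + 20)^3

L{sin(4t)} = 4/(s^2 + 16).
Multiplying by e^(-2t) shifts s → s + 2, so L{e^(-2*t)*sin(4*t)} = 4/((s + 2)^2 + 16).
Then apply L{t^2·g(t)} = (-1)^2 d^2/ds^2[H(s)] with H(s) = 4/((s + 2)^2 + 16):
differentiating 2 times and applying the sign gives 8*(3*s^2 + 12*s - 4)/(s^2 + 4*s + 20)^3.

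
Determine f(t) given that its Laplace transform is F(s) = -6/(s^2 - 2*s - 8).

Factor the denominator: s^2 - 2*s - 8 = (s - 4)*(s + 2).
Partial fraction decomposition gives [1/(s + 2)] + [-1/(s - 4)].
Invert each term: 1/(s + 2) ↔ e^(-2t); -1/(s - 4) ↔ -e^(4t).

f(t) = -exp(4*t) + exp(-2*t)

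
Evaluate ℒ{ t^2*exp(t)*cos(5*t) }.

L{cos(5t)} = s/(s^2 + 25).
Multiplying by e^(t) shifts s → s - 1, so L{exp(t)*cos(5*t)} = (s - 1)/((s - 1)^2 + 25).
Then apply L{t^2·g(t)} = (-1)^2 d^2/ds^2[H(s)] with H(s) = (s - 1)/((s - 1)^2 + 25):
differentiating 2 times and applying the sign gives 2*(s - 1)*(s^2 - 2*s - 74)/(s^2 - 2*s + 26)^3.

2*(s - 1)*(s^2 - 2*s - 74)/(s^2 - 2*s + 26)^3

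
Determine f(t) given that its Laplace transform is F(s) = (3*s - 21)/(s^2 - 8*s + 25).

Complete the square in the denominator: s^2 - 8*s + 25 = (s - 4)^2 + 3^2.
Split the numerator to match: 3*s - 21 = 3·(s - 4) - 3·3.
Invert each term: 3·(s - 4)/((s - 4)^2 + 9) ↔ 3e^(4t)cos(3t); -3·3/((s - 4)^2 + 9) ↔ -3e^(4t)sin(3t).

f(t) = -3*exp(4*t)*sin(3*t) + 3*exp(4*t)*cos(3*t)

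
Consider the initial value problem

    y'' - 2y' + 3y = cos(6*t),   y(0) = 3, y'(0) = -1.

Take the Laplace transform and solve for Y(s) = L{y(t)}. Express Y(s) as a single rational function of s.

Y(s) = (3*s^3 - 7*s^2 + 109*s - 252)/(s^4 - 2*s^3 + 39*s^2 - 72*s + 108)

Take the Laplace transform of both sides.
With L{y''} = s^2 Y - s·y(0) - y'(0) and L{y'} = sY - y(0), with y(0) = 3, y'(0) = -1: the LHS transforms to (s^2 - 2*s + 3)Y - (3*s - 7).
The right side is L{cos(6*t)} = s/(s^2 + 36).
So (s^2 - 2*s + 3)Y = s/(s^2 + 36) + (3*s - 7).
Solve for Y(s) and write it as one ratio of polynomials.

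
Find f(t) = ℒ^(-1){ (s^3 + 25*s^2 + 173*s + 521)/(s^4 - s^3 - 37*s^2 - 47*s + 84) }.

f(t) = 5*exp(7*t) - 6*exp(t) + 5*exp(-3*t) - 3*exp(-4*t)

Factor the denominator: s^4 - s^3 - 37*s^2 - 47*s + 84 = (s - 7)*(s - 1)*(s + 3)*(s + 4).
Partial fraction decomposition gives [-3/(s + 4)] + [-6/(s - 1)] + [5/(s - 7)] + [5/(s + 3)].
Invert each term: -3/(s + 4) ↔ -3e^(-4t); -6/(s - 1) ↔ -6e^(t); 5/(s - 7) ↔ 5e^(7t); 5/(s + 3) ↔ 5e^(-3t).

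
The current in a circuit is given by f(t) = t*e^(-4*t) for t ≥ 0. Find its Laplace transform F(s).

F(s) = (s + 4)^(-2)

L{e^(-4t)} = 1/(s + 4).
Then apply L{t·g(t)} = -d/ds[G(s)] with G(s) = 1/(s + 4):
differentiating 1 time and applying the sign gives (s + 4)^(-2).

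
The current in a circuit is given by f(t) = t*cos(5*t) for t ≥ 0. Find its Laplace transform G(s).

L{cos(5t)} = s/(s^2 + 25).
Then apply L{t·g(t)} = -d/ds[H(s)] with H(s) = s/(s^2 + 25):
differentiating 1 time and applying the sign gives (s - 5)*(s + 5)/(s^2 + 25)^2.

G(s) = (s - 5)*(s + 5)/(s^2 + 25)^2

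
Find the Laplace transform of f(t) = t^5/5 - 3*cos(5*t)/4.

By linearity of the Laplace transform, transform each term separately.
(1/5)·[L{t^5} = 5!/s^6 = 120/s^6]; (-3/4)·[L{cos(5t)} = s/(s^2 + 25)].

-3*s/(4*(s^2 + 25)) + 24/s^6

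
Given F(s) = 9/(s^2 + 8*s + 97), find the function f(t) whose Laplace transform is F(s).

f(t) = exp(-4*t)*sin(9*t)

Rewrite the denominator: s^2 + 8*s + 97 = (s + 4)^2 + 81.
The form in (s + 4) signals a first-shifting-theorem factor e^(-4t).
Since L{sin(9t)} = 9/(s^2 + 81), the inverse is e^(-4*t)*sin(9*t).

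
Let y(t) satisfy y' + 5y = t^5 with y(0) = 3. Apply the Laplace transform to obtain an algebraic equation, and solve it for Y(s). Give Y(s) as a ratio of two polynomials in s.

Y(s) = (3*s^6 + 120)/(s^7 + 5*s^6)

Laplace-transform each side.
With L{y'} = sY - y(0) = sY - 3: the LHS transforms to (s + 5)Y - (3).
The right side is L{t^5} = 120/s^6.
So (s + 5)Y = 120/s^6 + (3).
Divide through and combine into a single rational function.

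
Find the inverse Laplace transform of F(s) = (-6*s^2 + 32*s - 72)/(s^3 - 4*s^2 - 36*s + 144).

-4*exp(6*t) + 2*exp(4*t) - 4*exp(-6*t)

Factor the denominator: s^3 - 4*s^2 - 36*s + 144 = (s - 6)*(s - 4)*(s + 6).
Partial fraction decomposition gives [-4/(s - 6)] + [2/(s - 4)] + [-4/(s + 6)].
Invert each term: -4/(s - 6) ↔ -4e^(6t); 2/(s - 4) ↔ 2e^(4t); -4/(s + 6) ↔ -4e^(-6t).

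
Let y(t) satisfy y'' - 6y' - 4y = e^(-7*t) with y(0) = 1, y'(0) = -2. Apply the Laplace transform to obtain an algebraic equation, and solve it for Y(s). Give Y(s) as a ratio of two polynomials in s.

Laplace-transform each side.
Using L{y''} = s^2 Y - s·y(0) - y'(0) and L{y'} = sY - y(0), with y(0) = 1, y'(0) = -2, the left side becomes (s^2 - 6*s - 4)Y - (s - 8).
The right side is L{e^(-7*t)} = 1/(s + 7).
So (s^2 - 6*s - 4)Y = 1/(s + 7) + (s - 8).
Divide through and combine into a single rational function.

Y(s) = (s^2 - s - 55)/(s^3 + s^2 - 46*s - 28)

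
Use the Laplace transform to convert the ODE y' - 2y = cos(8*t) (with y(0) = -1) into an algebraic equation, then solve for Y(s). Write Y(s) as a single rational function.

Y(s) = (-s^2 + s - 64)/(s^3 - 2*s^2 + 64*s - 128)

Transform both sides with L{·}.
Using L{y'} = sY - y(0) = sY - (-1), the left side becomes (s - 2)Y - (-1).
The right side is L{cos(8*t)} = s/(s^2 + 64).
So (s - 2)Y = s/(s^2 + 64) + (-1).
Divide through and combine into a single rational function.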